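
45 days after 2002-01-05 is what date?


Start: 2002-01-05, add 45 days
January 2002 has 31 days: 31 - 5 = 26 days to January 31 -> 19 left
February 2002: 19 <= 28 -> lands on February 19

Result: 2002-02-19


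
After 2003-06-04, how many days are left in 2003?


Day of year: 155 of 365
Remaining = 365 - 155

210 days


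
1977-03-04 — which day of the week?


Date: March 4, 1977
Anchor: Jan 1, 1977. With p = 1977 - 1 = 1976: (p + p//4 - p//100 + p//400) mod 7 = (1976 + 494 - 19 + 4) mod 7 = 2455 mod 7 = 5 -> Saturday (Mon=0 ... Sun=6)
Days before March (Jan-Feb): 59; offset = 59 + 4 - 1 = 62
Weekday index = (5 + 62) mod 7 = 4

Day of the week: Friday


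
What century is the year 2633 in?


Century = (year - 1) // 100 + 1
= (2633 - 1) // 100 + 1
= 2632 // 100 + 1
= 26 + 1

27th century


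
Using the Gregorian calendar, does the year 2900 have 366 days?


Gregorian leap year rule: divisible by 4, but not by 100, unless also by 400.
2900 is divisible by 100 but not 400 -> not a leap year

No


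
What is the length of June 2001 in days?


June 2001

30 days


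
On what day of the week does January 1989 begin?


Target: January 1, 1989
Anchor: Jan 1, 1989. With p = 1989 - 1 = 1988: (p + p//4 - p//100 + p//400) mod 7 = (1988 + 497 - 19 + 4) mod 7 = 2470 mod 7 = 6 -> Sunday (Mon=0 ... Sun=6)
Offset from anchor: 0 days
Weekday index = (6 + 0) mod 7 = 6

Sunday


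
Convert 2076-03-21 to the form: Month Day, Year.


ISO 2076-03-21 parses as year=2076, month=03, day=21
Month 3 -> March

March 21, 2076


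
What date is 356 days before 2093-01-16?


Start: 2093-01-16, subtract 356 days
Back 16 days from January 16 reaches December 31, 2092 -> 340 left
December 2092 has 31 days -> back to November 30, 2092 -> 309 left
November 2092 has 30 days -> back to October 31, 2092 -> 279 left
October 2092 has 31 days -> back to September 30, 2092 -> 248 left
September 2092 has 30 days -> back to August 31, 2092 -> 218 left
August 2092 has 31 days -> back to July 31, 2092 -> 187 left
July 2092 has 31 days -> back to June 30, 2092 -> 156 left
June 2092 has 30 days -> back to May 31, 2092 -> 126 left
May 2092 has 31 days -> back to April 30, 2092 -> 95 left
April 2092 has 30 days -> back to March 31, 2092 -> 65 left
March 2092 has 31 days -> back to February 29, 2092 -> 34 left
February 2092 has 29 days -> back to January 31, 2092 -> 5 left
January 2092: 31 - 5 = 26 -> lands on January 26

Result: 2092-01-26


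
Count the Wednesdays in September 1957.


September 1957 has 30 days
Anchor: Jan 1, 1957. With p = 1957 - 1 = 1956: (p + p//4 - p//100 + p//400) mod 7 = (1956 + 489 - 19 + 4) mod 7 = 2430 mod 7 = 1 -> Tuesday (Mon=0 ... Sun=6)
Days before September (Jan-Aug): 243; September 1 index = (1 + 243) mod 7 = 6 -> Sunday
First Wednesday is September 4
Wednesdays: 4, 11, 18, 25

4 Wednesdays


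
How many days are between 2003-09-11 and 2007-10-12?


From 2003-09-11 to 2007-10-12
2003-09-11: days before September = 31 + 28 + 31 + 30 + 31 + 30 + 31 + 31 = 243 (2003 is not a leap year); day of year = 243 + 11 = 254
2007-10-12: days before October = 31 + 28 + 31 + 30 + 31 + 30 + 31 + 31 + 30 = 273 (2007 is not a leap year); day of year = 273 + 12 = 285
Rest of 2003: 365 - 254 = 111
Full years 2004 (366), 2005 (365), 2006 (365): 1096
Total = 111 + 1096 + 285 = 1492

1492 days


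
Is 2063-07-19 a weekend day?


Anchor: Jan 1, 2063. With p = 2063 - 1 = 2062: (p + p//4 - p//100 + p//400) mod 7 = (2062 + 515 - 20 + 5) mod 7 = 2562 mod 7 = 0 -> Monday (Mon=0 ... Sun=6)
Day of year: 200; offset = 199
Weekday index = (0 + 199) mod 7 = 3 -> Thursday
Weekend days: Saturday, Sunday

No


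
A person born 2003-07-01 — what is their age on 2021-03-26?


Birth: 2003-07-01
Reference: 2021-03-26
Year difference: 2021 - 2003 = 18
Birthday not yet reached in 2021, subtract 1

17 years old


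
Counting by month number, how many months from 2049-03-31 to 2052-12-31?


From March 2049 to December 2052
3 years * 12 = 36 months, plus 9 months = 45

45 months


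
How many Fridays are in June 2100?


June 2100 has 30 days
Anchor: Jan 1, 2100. With p = 2100 - 1 = 2099: (p + p//4 - p//100 + p//400) mod 7 = (2099 + 524 - 20 + 5) mod 7 = 2608 mod 7 = 4 -> Friday (Mon=0 ... Sun=6)
Days before June (Jan-May): 151; June 1 index = (4 + 151) mod 7 = 1 -> Tuesday
First Friday is June 4
Fridays: 4, 11, 18, 25

4 Fridays


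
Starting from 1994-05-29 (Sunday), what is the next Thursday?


Current: Sunday
Target: Thursday
Days ahead: 4

Next Thursday: 1994-06-02


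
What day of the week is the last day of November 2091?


November 2091 has 30 days
Anchor: Jan 1, 2091. With p = 2091 - 1 = 2090: (p + p//4 - p//100 + p//400) mod 7 = (2090 + 522 - 20 + 5) mod 7 = 2597 mod 7 = 0 -> Monday (Mon=0 ... Sun=6)
Days before November (Jan-Oct): 304; November 1 index = (0 + 304) mod 7 = 3 -> Thursday
Last day offset: 30 - 1 = 29 days
Weekday index = (3 + 29) mod 7 = 4

Friday, November 30


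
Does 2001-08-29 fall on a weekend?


Anchor: Jan 1, 2001. With p = 2001 - 1 = 2000: (p + p//4 - p//100 + p//400) mod 7 = (2000 + 500 - 20 + 5) mod 7 = 2485 mod 7 = 0 -> Monday (Mon=0 ... Sun=6)
Day of year: 241; offset = 240
Weekday index = (0 + 240) mod 7 = 2 -> Wednesday
Weekend days: Saturday, Sunday

No


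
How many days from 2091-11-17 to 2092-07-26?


From 2091-11-17 to 2092-07-26
2091-11-17: days before November = 31 + 28 + 31 + 30 + 31 + 30 + 31 + 31 + 30 + 31 = 304 (2091 is not a leap year); day of year = 304 + 17 = 321
2092-07-26: days before July = 31 + 29 + 31 + 30 + 31 + 30 = 182 (2092 is a leap year); day of year = 182 + 26 = 208
Rest of 2091: 365 - 321 = 44
Total = 44 + 208 = 252

252 days


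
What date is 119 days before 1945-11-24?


Start: 1945-11-24, subtract 119 days
Back 24 days from November 24 reaches October 31, 1945 -> 95 left
October 1945 has 31 days -> back to September 30, 1945 -> 64 left
September 1945 has 30 days -> back to August 31, 1945 -> 34 left
August 1945 has 31 days -> back to July 31, 1945 -> 3 left
July 1945: 31 - 3 = 28 -> lands on July 28

Result: 1945-07-28


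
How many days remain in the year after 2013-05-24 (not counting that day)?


Day of year: 144 of 365
Remaining = 365 - 144

221 days


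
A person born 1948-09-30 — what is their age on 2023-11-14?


Birth: 1948-09-30
Reference: 2023-11-14
Year difference: 2023 - 1948 = 75

75 years old


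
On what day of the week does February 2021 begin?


Target: February 1, 2021
Anchor: Jan 1, 2021. With p = 2021 - 1 = 2020: (p + p//4 - p//100 + p//400) mod 7 = (2020 + 505 - 20 + 5) mod 7 = 2510 mod 7 = 4 -> Friday (Mon=0 ... Sun=6)
Days before February (Jan): 31 days
Weekday index = (4 + 31) mod 7 = 0

Monday


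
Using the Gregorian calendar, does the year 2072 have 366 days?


Gregorian leap year rule: divisible by 4, but not by 100, unless also by 400.
2072 is divisible by 4 but not 100 -> leap year

Yes


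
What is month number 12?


Month 12 of 12

December


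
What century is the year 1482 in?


Century = (year - 1) // 100 + 1
= (1482 - 1) // 100 + 1
= 1481 // 100 + 1
= 14 + 1

15th century


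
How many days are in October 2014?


October 2014

31 days


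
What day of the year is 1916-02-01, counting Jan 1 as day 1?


Date: February 1, 1916
Days in months 1 through 1: 31
Plus 1 days in February

Day of year: 32


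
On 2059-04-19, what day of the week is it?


Date: April 19, 2059
Anchor: Jan 1, 2059. With p = 2059 - 1 = 2058: (p + p//4 - p//100 + p//400) mod 7 = (2058 + 514 - 20 + 5) mod 7 = 2557 mod 7 = 2 -> Wednesday (Mon=0 ... Sun=6)
Days before April (Jan-Mar): 90; offset = 90 + 19 - 1 = 108
Weekday index = (2 + 108) mod 7 = 5

Day of the week: Saturday


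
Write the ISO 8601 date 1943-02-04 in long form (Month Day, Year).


ISO 1943-02-04 parses as year=1943, month=02, day=04
Month 2 -> February

February 4, 1943


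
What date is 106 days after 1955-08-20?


Start: 1955-08-20, add 106 days
August 1955 has 31 days: 31 - 20 = 11 days to August 31 -> 95 left
September 1955 has 30 days -> 65 left
October 1955 has 31 days -> 34 left
November 1955 has 30 days -> 4 left
December 1955: 4 <= 31 -> lands on December 4

Result: 1955-12-04


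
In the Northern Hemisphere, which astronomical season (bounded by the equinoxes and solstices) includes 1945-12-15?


Date: December 15
Astronomical Autumn (approx.; exact equinox/solstice day varies by year): September 22 to December 20
December 15 falls within the Autumn window

Autumn


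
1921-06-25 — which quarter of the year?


Month: June (month 6)
Q1: Jan-Mar, Q2: Apr-Jun, Q3: Jul-Sep, Q4: Oct-Dec

Q2


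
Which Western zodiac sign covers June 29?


Date: June 29
Conventional tropical zodiac dates: Cancer from June 21 onward; Leo starts July 23
June 29 falls within the Cancer range

Cancer


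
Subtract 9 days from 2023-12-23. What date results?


Start: 2023-12-23, subtract 9 days
23 - 9 = 14 stays within December 2023

Result: 2023-12-14


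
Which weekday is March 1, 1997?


Target: March 1, 1997
Anchor: Jan 1, 1997. With p = 1997 - 1 = 1996: (p + p//4 - p//100 + p//400) mod 7 = (1996 + 499 - 19 + 4) mod 7 = 2480 mod 7 = 2 -> Wednesday (Mon=0 ... Sun=6)
Days before March (Jan-Feb): 59 days
Weekday index = (2 + 59) mod 7 = 5

Saturday


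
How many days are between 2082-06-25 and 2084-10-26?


From 2082-06-25 to 2084-10-26
2082-06-25: days before June = 31 + 28 + 31 + 30 + 31 = 151 (2082 is not a leap year); day of year = 151 + 25 = 176
2084-10-26: days before October = 31 + 29 + 31 + 30 + 31 + 30 + 31 + 31 + 30 = 274 (2084 is a leap year); day of year = 274 + 26 = 300
Rest of 2082: 365 - 176 = 189
Full years 2083 (365): 365
Total = 189 + 365 + 300 = 854

854 days


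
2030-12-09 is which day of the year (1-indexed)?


Date: December 9, 2030
Days in months 1 through 11: 334
Plus 9 days in December

Day of year: 343


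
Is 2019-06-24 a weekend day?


Anchor: Jan 1, 2019. With p = 2019 - 1 = 2018: (p + p//4 - p//100 + p//400) mod 7 = (2018 + 504 - 20 + 5) mod 7 = 2507 mod 7 = 1 -> Tuesday (Mon=0 ... Sun=6)
Day of year: 175; offset = 174
Weekday index = (1 + 174) mod 7 = 0 -> Monday
Weekend days: Saturday, Sunday

No


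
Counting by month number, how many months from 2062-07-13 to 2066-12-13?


From July 2062 to December 2066
4 years * 12 = 48 months, plus 5 months = 53

53 months


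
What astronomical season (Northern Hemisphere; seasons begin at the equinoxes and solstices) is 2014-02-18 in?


Date: February 18
Astronomical Winter (approx.; exact equinox/solstice day varies by year): December 21 to March 19
February 18 falls within the Winter window

Winter


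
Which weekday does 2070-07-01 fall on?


Date: July 1, 2070
Anchor: Jan 1, 2070. With p = 2070 - 1 = 2069: (p + p//4 - p//100 + p//400) mod 7 = (2069 + 517 - 20 + 5) mod 7 = 2571 mod 7 = 2 -> Wednesday (Mon=0 ... Sun=6)
Days before July (Jan-Jun): 181; offset = 181 + 1 - 1 = 181
Weekday index = (2 + 181) mod 7 = 1

Day of the week: Tuesday


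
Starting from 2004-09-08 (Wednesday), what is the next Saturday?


Current: Wednesday
Target: Saturday
Days ahead: 3

Next Saturday: 2004-09-11


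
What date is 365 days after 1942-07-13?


Start: 1942-07-13, add 365 days
July 1942 has 31 days: 31 - 13 = 18 days to July 31 -> 347 left
August 1942 has 31 days -> 316 left
September 1942 has 30 days -> 286 left
October 1942 has 31 days -> 255 left
November 1942 has 30 days -> 225 left
December 1942 has 31 days -> 194 left
January 1943 has 31 days -> 163 left
February 1943 has 28 days -> 135 left
March 1943 has 31 days -> 104 left
April 1943 has 30 days -> 74 left
May 1943 has 31 days -> 43 left
June 1943 has 30 days -> 13 left
July 1943: 13 <= 31 -> lands on July 13

Result: 1943-07-13


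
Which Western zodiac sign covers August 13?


Date: August 13
Conventional tropical zodiac dates: Leo from July 23 onward; Virgo starts August 23
August 13 falls within the Leo range

Leo


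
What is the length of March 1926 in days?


March 1926

31 days


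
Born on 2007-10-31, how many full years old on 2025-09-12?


Birth: 2007-10-31
Reference: 2025-09-12
Year difference: 2025 - 2007 = 18
Birthday not yet reached in 2025, subtract 1

17 years old


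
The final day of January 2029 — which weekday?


January 2029 has 31 days
Anchor: Jan 1, 2029. With p = 2029 - 1 = 2028: (p + p//4 - p//100 + p//400) mod 7 = (2028 + 507 - 20 + 5) mod 7 = 2520 mod 7 = 0 -> Monday (Mon=0 ... Sun=6)
January 1 is the anchor itself -> Monday
Last day offset: 31 - 1 = 30 days
Weekday index = (0 + 30) mod 7 = 2

Wednesday, January 31


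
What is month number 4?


Month 4 of 12

April


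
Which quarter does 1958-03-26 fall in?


Month: March (month 3)
Q1: Jan-Mar, Q2: Apr-Jun, Q3: Jul-Sep, Q4: Oct-Dec

Q1


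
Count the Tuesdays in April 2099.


April 2099 has 30 days
Anchor: Jan 1, 2099. With p = 2099 - 1 = 2098: (p + p//4 - p//100 + p//400) mod 7 = (2098 + 524 - 20 + 5) mod 7 = 2607 mod 7 = 3 -> Thursday (Mon=0 ... Sun=6)
Days before April (Jan-Mar): 90; April 1 index = (3 + 90) mod 7 = 2 -> Wednesday
First Tuesday is April 7
Tuesdays: 7, 14, 21, 28

4 Tuesdays


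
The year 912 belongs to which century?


Century = (year - 1) // 100 + 1
= (912 - 1) // 100 + 1
= 911 // 100 + 1
= 9 + 1

10th century


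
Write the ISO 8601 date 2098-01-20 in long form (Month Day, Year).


ISO 2098-01-20 parses as year=2098, month=01, day=20
Month 1 -> January

January 20, 2098


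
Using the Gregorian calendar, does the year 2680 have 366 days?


Gregorian leap year rule: divisible by 4, but not by 100, unless also by 400.
2680 is divisible by 4 but not 100 -> leap year

Yes


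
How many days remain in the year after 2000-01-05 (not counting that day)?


Day of year: 5 of 366
Remaining = 366 - 5

361 days


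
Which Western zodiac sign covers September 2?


Date: September 2
Conventional tropical zodiac dates: Virgo from August 23 onward; Libra starts September 23
September 2 falls within the Virgo range

Virgo


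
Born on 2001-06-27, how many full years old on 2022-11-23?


Birth: 2001-06-27
Reference: 2022-11-23
Year difference: 2022 - 2001 = 21

21 years old


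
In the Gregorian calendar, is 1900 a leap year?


Gregorian leap year rule: divisible by 4, but not by 100, unless also by 400.
1900 is divisible by 100 but not 400 -> not a leap year

No


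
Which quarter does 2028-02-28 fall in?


Month: February (month 2)
Q1: Jan-Mar, Q2: Apr-Jun, Q3: Jul-Sep, Q4: Oct-Dec

Q1


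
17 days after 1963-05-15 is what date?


Start: 1963-05-15, add 17 days
May 1963 has 31 days: 31 - 15 = 16 days to May 31 -> 1 left
June 1963: 1 <= 30 -> lands on June 1

Result: 1963-06-01


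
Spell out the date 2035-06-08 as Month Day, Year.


ISO 2035-06-08 parses as year=2035, month=06, day=08
Month 6 -> June

June 8, 2035


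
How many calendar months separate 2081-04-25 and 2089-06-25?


From April 2081 to June 2089
8 years * 12 = 96 months, plus 2 months = 98

98 months


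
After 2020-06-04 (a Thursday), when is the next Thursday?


Current: Thursday
Target: Thursday
Days ahead: 7

Next Thursday: 2020-06-11


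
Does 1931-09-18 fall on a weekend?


Anchor: Jan 1, 1931. With p = 1931 - 1 = 1930: (p + p//4 - p//100 + p//400) mod 7 = (1930 + 482 - 19 + 4) mod 7 = 2397 mod 7 = 3 -> Thursday (Mon=0 ... Sun=6)
Day of year: 261; offset = 260
Weekday index = (3 + 260) mod 7 = 4 -> Friday
Weekend days: Saturday, Sunday

No


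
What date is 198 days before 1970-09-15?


Start: 1970-09-15, subtract 198 days
Back 15 days from September 15 reaches August 31, 1970 -> 183 left
August 1970 has 31 days -> back to July 31, 1970 -> 152 left
July 1970 has 31 days -> back to June 30, 1970 -> 121 left
June 1970 has 30 days -> back to May 31, 1970 -> 91 left
May 1970 has 31 days -> back to April 30, 1970 -> 60 left
April 1970 has 30 days -> back to March 31, 1970 -> 30 left
March 1970: 31 - 30 = 1 -> lands on March 1

Result: 1970-03-01


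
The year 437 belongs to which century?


Century = (year - 1) // 100 + 1
= (437 - 1) // 100 + 1
= 436 // 100 + 1
= 4 + 1

5th century


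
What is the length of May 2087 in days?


May 2087

31 days


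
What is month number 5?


Month 5 of 12

May


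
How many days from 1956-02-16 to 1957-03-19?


From 1956-02-16 to 1957-03-19
1956-02-16: days before February = 31; day of year = 31 + 16 = 47
1957-03-19: days before March = 31 + 28 = 59 (1957 is not a leap year); day of year = 59 + 19 = 78
Rest of 1956: 366 - 47 = 319
Total = 319 + 78 = 397

397 days


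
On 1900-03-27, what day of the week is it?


Date: March 27, 1900
Anchor: Jan 1, 1900. With p = 1900 - 1 = 1899: (p + p//4 - p//100 + p//400) mod 7 = (1899 + 474 - 18 + 4) mod 7 = 2359 mod 7 = 0 -> Monday (Mon=0 ... Sun=6)
Days before March (Jan-Feb): 59; offset = 59 + 27 - 1 = 85
Weekday index = (0 + 85) mod 7 = 1

Day of the week: Tuesday


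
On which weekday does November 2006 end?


November 2006 has 30 days
Anchor: Jan 1, 2006. With p = 2006 - 1 = 2005: (p + p//4 - p//100 + p//400) mod 7 = (2005 + 501 - 20 + 5) mod 7 = 2491 mod 7 = 6 -> Sunday (Mon=0 ... Sun=6)
Days before November (Jan-Oct): 304; November 1 index = (6 + 304) mod 7 = 2 -> Wednesday
Last day offset: 30 - 1 = 29 days
Weekday index = (2 + 29) mod 7 = 3

Thursday, November 30


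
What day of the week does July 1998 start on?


Target: July 1, 1998
Anchor: Jan 1, 1998. With p = 1998 - 1 = 1997: (p + p//4 - p//100 + p//400) mod 7 = (1997 + 499 - 19 + 4) mod 7 = 2481 mod 7 = 3 -> Thursday (Mon=0 ... Sun=6)
Days before July (Jan-Jun): 181 days
Weekday index = (3 + 181) mod 7 = 2

Wednesday


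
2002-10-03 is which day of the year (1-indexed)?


Date: October 3, 2002
Days in months 1 through 9: 273
Plus 3 days in October

Day of year: 276


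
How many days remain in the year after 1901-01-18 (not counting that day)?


Day of year: 18 of 365
Remaining = 365 - 18

347 days


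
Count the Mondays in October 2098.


October 2098 has 31 days
Anchor: Jan 1, 2098. With p = 2098 - 1 = 2097: (p + p//4 - p//100 + p//400) mod 7 = (2097 + 524 - 20 + 5) mod 7 = 2606 mod 7 = 2 -> Wednesday (Mon=0 ... Sun=6)
Days before October (Jan-Sep): 273; October 1 index = (2 + 273) mod 7 = 2 -> Wednesday
First Monday is October 6
Mondays: 6, 13, 20, 27

4 Mondays


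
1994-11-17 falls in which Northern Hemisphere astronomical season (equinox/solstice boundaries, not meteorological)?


Date: November 17
Astronomical Autumn (approx.; exact equinox/solstice day varies by year): September 22 to December 20
November 17 falls within the Autumn window

Autumn


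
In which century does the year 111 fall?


Century = (year - 1) // 100 + 1
= (111 - 1) // 100 + 1
= 110 // 100 + 1
= 1 + 1

2nd century


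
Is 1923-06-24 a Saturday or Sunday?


Anchor: Jan 1, 1923. With p = 1923 - 1 = 1922: (p + p//4 - p//100 + p//400) mod 7 = (1922 + 480 - 19 + 4) mod 7 = 2387 mod 7 = 0 -> Monday (Mon=0 ... Sun=6)
Day of year: 175; offset = 174
Weekday index = (0 + 174) mod 7 = 6 -> Sunday
Weekend days: Saturday, Sunday

Yes


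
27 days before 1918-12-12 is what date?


Start: 1918-12-12, subtract 27 days
Back 12 days from December 12 reaches November 30, 1918 -> 15 left
November 1918: 30 - 15 = 15 -> lands on November 15

Result: 1918-11-15


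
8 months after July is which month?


July is month 7
7 + 8 = 15; wrap: 15 - 12 = 3

March


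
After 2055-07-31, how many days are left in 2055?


Day of year: 212 of 365
Remaining = 365 - 212

153 days


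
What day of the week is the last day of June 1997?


June 1997 has 30 days
Anchor: Jan 1, 1997. With p = 1997 - 1 = 1996: (p + p//4 - p//100 + p//400) mod 7 = (1996 + 499 - 19 + 4) mod 7 = 2480 mod 7 = 2 -> Wednesday (Mon=0 ... Sun=6)
Days before June (Jan-May): 151; June 1 index = (2 + 151) mod 7 = 6 -> Sunday
Last day offset: 30 - 1 = 29 days
Weekday index = (6 + 29) mod 7 = 0

Monday, June 30


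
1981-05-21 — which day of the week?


Date: May 21, 1981
Anchor: Jan 1, 1981. With p = 1981 - 1 = 1980: (p + p//4 - p//100 + p//400) mod 7 = (1980 + 495 - 19 + 4) mod 7 = 2460 mod 7 = 3 -> Thursday (Mon=0 ... Sun=6)
Days before May (Jan-Apr): 120; offset = 120 + 21 - 1 = 140
Weekday index = (3 + 140) mod 7 = 3

Day of the week: Thursday


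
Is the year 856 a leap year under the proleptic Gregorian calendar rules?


Gregorian leap year rule: divisible by 4, but not by 100, unless also by 400.
856 is divisible by 4 but not 100 -> leap year

Yes


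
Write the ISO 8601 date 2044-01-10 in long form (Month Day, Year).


ISO 2044-01-10 parses as year=2044, month=01, day=10
Month 1 -> January

January 10, 2044


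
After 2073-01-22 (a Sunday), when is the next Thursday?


Current: Sunday
Target: Thursday
Days ahead: 4

Next Thursday: 2073-01-26


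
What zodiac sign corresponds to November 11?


Date: November 11
Conventional tropical zodiac dates: Scorpio from October 23 onward; Sagittarius starts November 22
November 11 falls within the Scorpio range

Scorpio


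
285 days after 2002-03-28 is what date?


Start: 2002-03-28, add 285 days
March 2002 has 31 days: 31 - 28 = 3 days to March 31 -> 282 left
April 2002 has 30 days -> 252 left
May 2002 has 31 days -> 221 left
June 2002 has 30 days -> 191 left
July 2002 has 31 days -> 160 left
August 2002 has 31 days -> 129 left
September 2002 has 30 days -> 99 left
October 2002 has 31 days -> 68 left
November 2002 has 30 days -> 38 left
December 2002 has 31 days -> 7 left
January 2003: 7 <= 31 -> lands on January 7

Result: 2003-01-07


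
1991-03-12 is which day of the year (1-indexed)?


Date: March 12, 1991
Days in months 1 through 2: 59
Plus 12 days in March

Day of year: 71


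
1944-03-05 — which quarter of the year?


Month: March (month 3)
Q1: Jan-Mar, Q2: Apr-Jun, Q3: Jul-Sep, Q4: Oct-Dec

Q1


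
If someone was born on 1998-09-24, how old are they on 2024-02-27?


Birth: 1998-09-24
Reference: 2024-02-27
Year difference: 2024 - 1998 = 26
Birthday not yet reached in 2024, subtract 1

25 years old


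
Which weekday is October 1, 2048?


Target: October 1, 2048
Anchor: Jan 1, 2048. With p = 2048 - 1 = 2047: (p + p//4 - p//100 + p//400) mod 7 = (2047 + 511 - 20 + 5) mod 7 = 2543 mod 7 = 2 -> Wednesday (Mon=0 ... Sun=6)
Days before October (Jan-Sep): 274 days
Weekday index = (2 + 274) mod 7 = 3

Thursday


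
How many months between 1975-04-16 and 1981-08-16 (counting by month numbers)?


From April 1975 to August 1981
6 years * 12 = 72 months, plus 4 months = 76

76 months


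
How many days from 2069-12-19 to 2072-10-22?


From 2069-12-19 to 2072-10-22
2069-12-19: days before December = 31 + 28 + 31 + 30 + 31 + 30 + 31 + 31 + 30 + 31 + 30 = 334 (2069 is not a leap year); day of year = 334 + 19 = 353
2072-10-22: days before October = 31 + 29 + 31 + 30 + 31 + 30 + 31 + 31 + 30 = 274 (2072 is a leap year); day of year = 274 + 22 = 296
Rest of 2069: 365 - 353 = 12
Full years 2070 (365), 2071 (365): 730
Total = 12 + 730 + 296 = 1038

1038 days


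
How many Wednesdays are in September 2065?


September 2065 has 30 days
Anchor: Jan 1, 2065. With p = 2065 - 1 = 2064: (p + p//4 - p//100 + p//400) mod 7 = (2064 + 516 - 20 + 5) mod 7 = 2565 mod 7 = 3 -> Thursday (Mon=0 ... Sun=6)
Days before September (Jan-Aug): 243; September 1 index = (3 + 243) mod 7 = 1 -> Tuesday
First Wednesday is September 2
Wednesdays: 2, 9, 16, 23, 30

5 Wednesdays


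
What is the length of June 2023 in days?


June 2023

30 days


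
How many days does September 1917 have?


September 1917

30 days


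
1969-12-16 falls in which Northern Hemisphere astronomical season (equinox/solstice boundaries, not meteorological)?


Date: December 16
Astronomical Autumn (approx.; exact equinox/solstice day varies by year): September 22 to December 20
December 16 falls within the Autumn window

Autumn


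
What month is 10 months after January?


January is month 1
1 + 10 = 11

November


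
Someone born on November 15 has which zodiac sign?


Date: November 15
Conventional tropical zodiac dates: Scorpio from October 23 onward; Sagittarius starts November 22
November 15 falls within the Scorpio range

Scorpio


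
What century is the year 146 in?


Century = (year - 1) // 100 + 1
= (146 - 1) // 100 + 1
= 145 // 100 + 1
= 1 + 1

2nd century


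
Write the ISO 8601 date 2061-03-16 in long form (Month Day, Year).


ISO 2061-03-16 parses as year=2061, month=03, day=16
Month 3 -> March

March 16, 2061


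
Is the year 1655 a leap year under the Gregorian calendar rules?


Gregorian leap year rule: divisible by 4, but not by 100, unless also by 400.
1655 is not divisible by 4 -> not a leap year

No


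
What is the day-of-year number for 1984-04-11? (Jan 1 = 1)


Date: April 11, 1984
Days in months 1 through 3: 91
Plus 11 days in April

Day of year: 102


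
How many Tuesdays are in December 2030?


December 2030 has 31 days
Anchor: Jan 1, 2030. With p = 2030 - 1 = 2029: (p + p//4 - p//100 + p//400) mod 7 = (2029 + 507 - 20 + 5) mod 7 = 2521 mod 7 = 1 -> Tuesday (Mon=0 ... Sun=6)
Days before December (Jan-Nov): 334; December 1 index = (1 + 334) mod 7 = 6 -> Sunday
First Tuesday is December 3
Tuesdays: 3, 10, 17, 24, 31

5 Tuesdays


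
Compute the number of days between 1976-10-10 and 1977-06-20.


From 1976-10-10 to 1977-06-20
1976-10-10: days before October = 31 + 29 + 31 + 30 + 31 + 30 + 31 + 31 + 30 = 274 (1976 is a leap year); day of year = 274 + 10 = 284
1977-06-20: days before June = 31 + 28 + 31 + 30 + 31 = 151 (1977 is not a leap year); day of year = 151 + 20 = 171
Rest of 1976: 366 - 284 = 82
Total = 82 + 171 = 253

253 days


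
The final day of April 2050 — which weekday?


April 2050 has 30 days
Anchor: Jan 1, 2050. With p = 2050 - 1 = 2049: (p + p//4 - p//100 + p//400) mod 7 = (2049 + 512 - 20 + 5) mod 7 = 2546 mod 7 = 5 -> Saturday (Mon=0 ... Sun=6)
Days before April (Jan-Mar): 90; April 1 index = (5 + 90) mod 7 = 4 -> Friday
Last day offset: 30 - 1 = 29 days
Weekday index = (4 + 29) mod 7 = 5

Saturday, April 30


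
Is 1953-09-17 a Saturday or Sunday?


Anchor: Jan 1, 1953. With p = 1953 - 1 = 1952: (p + p//4 - p//100 + p//400) mod 7 = (1952 + 488 - 19 + 4) mod 7 = 2425 mod 7 = 3 -> Thursday (Mon=0 ... Sun=6)
Day of year: 260; offset = 259
Weekday index = (3 + 259) mod 7 = 3 -> Thursday
Weekend days: Saturday, Sunday

No


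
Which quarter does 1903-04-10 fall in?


Month: April (month 4)
Q1: Jan-Mar, Q2: Apr-Jun, Q3: Jul-Sep, Q4: Oct-Dec

Q2


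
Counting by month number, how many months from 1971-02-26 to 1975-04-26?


From February 1971 to April 1975
4 years * 12 = 48 months, plus 2 months = 50

50 months


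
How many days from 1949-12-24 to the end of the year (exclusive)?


Day of year: 358 of 365
Remaining = 365 - 358

7 days


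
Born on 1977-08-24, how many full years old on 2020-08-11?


Birth: 1977-08-24
Reference: 2020-08-11
Year difference: 2020 - 1977 = 43
Birthday not yet reached in 2020, subtract 1

42 years old


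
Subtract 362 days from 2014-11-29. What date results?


Start: 2014-11-29, subtract 362 days
Back 29 days from November 29 reaches October 31, 2014 -> 333 left
October 2014 has 31 days -> back to September 30, 2014 -> 302 left
September 2014 has 30 days -> back to August 31, 2014 -> 272 left
August 2014 has 31 days -> back to July 31, 2014 -> 241 left
July 2014 has 31 days -> back to June 30, 2014 -> 210 left
June 2014 has 30 days -> back to May 31, 2014 -> 180 left
May 2014 has 31 days -> back to April 30, 2014 -> 149 left
April 2014 has 30 days -> back to March 31, 2014 -> 119 left
March 2014 has 31 days -> back to February 28, 2014 -> 88 left
February 2014 has 28 days -> back to January 31, 2014 -> 60 left
January 2014 has 31 days -> back to December 31, 2013 -> 29 left
December 2013: 31 - 29 = 2 -> lands on December 2

Result: 2013-12-02


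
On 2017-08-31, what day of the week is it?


Date: August 31, 2017
Anchor: Jan 1, 2017. With p = 2017 - 1 = 2016: (p + p//4 - p//100 + p//400) mod 7 = (2016 + 504 - 20 + 5) mod 7 = 2505 mod 7 = 6 -> Sunday (Mon=0 ... Sun=6)
Days before August (Jan-Jul): 212; offset = 212 + 31 - 1 = 242
Weekday index = (6 + 242) mod 7 = 3

Day of the week: Thursday


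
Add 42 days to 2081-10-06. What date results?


Start: 2081-10-06, add 42 days
October 2081 has 31 days: 31 - 6 = 25 days to October 31 -> 17 left
November 2081: 17 <= 30 -> lands on November 17

Result: 2081-11-17


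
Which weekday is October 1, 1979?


Target: October 1, 1979
Anchor: Jan 1, 1979. With p = 1979 - 1 = 1978: (p + p//4 - p//100 + p//400) mod 7 = (1978 + 494 - 19 + 4) mod 7 = 2457 mod 7 = 0 -> Monday (Mon=0 ... Sun=6)
Days before October (Jan-Sep): 273 days
Weekday index = (0 + 273) mod 7 = 0

Monday


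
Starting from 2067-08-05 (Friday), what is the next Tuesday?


Current: Friday
Target: Tuesday
Days ahead: 4

Next Tuesday: 2067-08-09


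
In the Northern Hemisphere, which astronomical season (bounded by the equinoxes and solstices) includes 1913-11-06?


Date: November 6
Astronomical Autumn (approx.; exact equinox/solstice day varies by year): September 22 to December 20
November 6 falls within the Autumn window

Autumn


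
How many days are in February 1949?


February 1949 (leap year: no)

28 days


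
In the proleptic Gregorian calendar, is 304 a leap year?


Gregorian leap year rule: divisible by 4, but not by 100, unless also by 400.
304 is divisible by 4 but not 100 -> leap year

Yes


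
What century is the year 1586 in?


Century = (year - 1) // 100 + 1
= (1586 - 1) // 100 + 1
= 1585 // 100 + 1
= 15 + 1

16th century


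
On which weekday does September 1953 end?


September 1953 has 30 days
Anchor: Jan 1, 1953. With p = 1953 - 1 = 1952: (p + p//4 - p//100 + p//400) mod 7 = (1952 + 488 - 19 + 4) mod 7 = 2425 mod 7 = 3 -> Thursday (Mon=0 ... Sun=6)
Days before September (Jan-Aug): 243; September 1 index = (3 + 243) mod 7 = 1 -> Tuesday
Last day offset: 30 - 1 = 29 days
Weekday index = (1 + 29) mod 7 = 2

Wednesday, September 30


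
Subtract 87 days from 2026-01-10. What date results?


Start: 2026-01-10, subtract 87 days
Back 10 days from January 10 reaches December 31, 2025 -> 77 left
December 2025 has 31 days -> back to November 30, 2025 -> 46 left
November 2025 has 30 days -> back to October 31, 2025 -> 16 left
October 2025: 31 - 16 = 15 -> lands on October 15

Result: 2025-10-15


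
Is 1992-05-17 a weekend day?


Anchor: Jan 1, 1992. With p = 1992 - 1 = 1991: (p + p//4 - p//100 + p//400) mod 7 = (1991 + 497 - 19 + 4) mod 7 = 2473 mod 7 = 2 -> Wednesday (Mon=0 ... Sun=6)
Day of year: 138; offset = 137
Weekday index = (2 + 137) mod 7 = 6 -> Sunday
Weekend days: Saturday, Sunday

Yes


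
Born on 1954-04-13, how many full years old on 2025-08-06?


Birth: 1954-04-13
Reference: 2025-08-06
Year difference: 2025 - 1954 = 71

71 years old


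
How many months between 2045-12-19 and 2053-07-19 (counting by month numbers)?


From December 2045 to July 2053
8 years * 12 = 96 months, minus 5 months = 91

91 months


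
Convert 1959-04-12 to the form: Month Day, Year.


ISO 1959-04-12 parses as year=1959, month=04, day=12
Month 4 -> April

April 12, 1959


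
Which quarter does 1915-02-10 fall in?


Month: February (month 2)
Q1: Jan-Mar, Q2: Apr-Jun, Q3: Jul-Sep, Q4: Oct-Dec

Q1


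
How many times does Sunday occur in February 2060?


February 2060 has 29 days
Anchor: Jan 1, 2060. With p = 2060 - 1 = 2059: (p + p//4 - p//100 + p//400) mod 7 = (2059 + 514 - 20 + 5) mod 7 = 2558 mod 7 = 3 -> Thursday (Mon=0 ... Sun=6)
Days before February (Jan): 31; February 1 index = (3 + 31) mod 7 = 6 -> Sunday
First Sunday is February 1
Sundays: 1, 8, 15, 22, 29

5 Sundays


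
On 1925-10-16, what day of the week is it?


Date: October 16, 1925
Anchor: Jan 1, 1925. With p = 1925 - 1 = 1924: (p + p//4 - p//100 + p//400) mod 7 = (1924 + 481 - 19 + 4) mod 7 = 2390 mod 7 = 3 -> Thursday (Mon=0 ... Sun=6)
Days before October (Jan-Sep): 273; offset = 273 + 16 - 1 = 288
Weekday index = (3 + 288) mod 7 = 4

Day of the week: Friday


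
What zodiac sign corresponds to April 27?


Date: April 27
Conventional tropical zodiac dates: Taurus from April 20 onward; Gemini starts May 21
April 27 falls within the Taurus range

Taurus


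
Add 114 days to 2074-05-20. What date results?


Start: 2074-05-20, add 114 days
May 2074 has 31 days: 31 - 20 = 11 days to May 31 -> 103 left
June 2074 has 30 days -> 73 left
July 2074 has 31 days -> 42 left
August 2074 has 31 days -> 11 left
September 2074: 11 <= 30 -> lands on September 11

Result: 2074-09-11


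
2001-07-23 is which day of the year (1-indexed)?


Date: July 23, 2001
Days in months 1 through 6: 181
Plus 23 days in July

Day of year: 204


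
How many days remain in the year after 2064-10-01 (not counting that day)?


Day of year: 275 of 366
Remaining = 366 - 275

91 days


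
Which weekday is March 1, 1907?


Target: March 1, 1907
Anchor: Jan 1, 1907. With p = 1907 - 1 = 1906: (p + p//4 - p//100 + p//400) mod 7 = (1906 + 476 - 19 + 4) mod 7 = 2367 mod 7 = 1 -> Tuesday (Mon=0 ... Sun=6)
Days before March (Jan-Feb): 59 days
Weekday index = (1 + 59) mod 7 = 4

Friday


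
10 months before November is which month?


November is month 11
11 - 10 = 1

January


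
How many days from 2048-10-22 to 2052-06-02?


From 2048-10-22 to 2052-06-02
2048-10-22: days before October = 31 + 29 + 31 + 30 + 31 + 30 + 31 + 31 + 30 = 274 (2048 is a leap year); day of year = 274 + 22 = 296
2052-06-02: days before June = 31 + 29 + 31 + 30 + 31 = 152 (2052 is a leap year); day of year = 152 + 2 = 154
Rest of 2048: 366 - 296 = 70
Full years 2049 (365), 2050 (365), 2051 (365): 1095
Total = 70 + 1095 + 154 = 1319

1319 days


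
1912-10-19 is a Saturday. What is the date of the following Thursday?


Current: Saturday
Target: Thursday
Days ahead: 5

Next Thursday: 1912-10-24


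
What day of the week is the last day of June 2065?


June 2065 has 30 days
Anchor: Jan 1, 2065. With p = 2065 - 1 = 2064: (p + p//4 - p//100 + p//400) mod 7 = (2064 + 516 - 20 + 5) mod 7 = 2565 mod 7 = 3 -> Thursday (Mon=0 ... Sun=6)
Days before June (Jan-May): 151; June 1 index = (3 + 151) mod 7 = 0 -> Monday
Last day offset: 30 - 1 = 29 days
Weekday index = (0 + 29) mod 7 = 1

Tuesday, June 30


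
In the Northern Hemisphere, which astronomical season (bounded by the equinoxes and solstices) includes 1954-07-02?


Date: July 2
Astronomical Summer (approx.; exact equinox/solstice day varies by year): June 21 to September 21
July 2 falls within the Summer window

Summer


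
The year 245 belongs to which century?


Century = (year - 1) // 100 + 1
= (245 - 1) // 100 + 1
= 244 // 100 + 1
= 2 + 1

3rd century


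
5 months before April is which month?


April is month 4
4 - 5 = -1; wrap: -1 + 12 = 11

November


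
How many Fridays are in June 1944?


June 1944 has 30 days
Anchor: Jan 1, 1944. With p = 1944 - 1 = 1943: (p + p//4 - p//100 + p//400) mod 7 = (1943 + 485 - 19 + 4) mod 7 = 2413 mod 7 = 5 -> Saturday (Mon=0 ... Sun=6)
Days before June (Jan-May): 152; June 1 index = (5 + 152) mod 7 = 3 -> Thursday
First Friday is June 2
Fridays: 2, 9, 16, 23, 30

5 Fridays


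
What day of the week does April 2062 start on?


Target: April 1, 2062
Anchor: Jan 1, 2062. With p = 2062 - 1 = 2061: (p + p//4 - p//100 + p//400) mod 7 = (2061 + 515 - 20 + 5) mod 7 = 2561 mod 7 = 6 -> Sunday (Mon=0 ... Sun=6)
Days before April (Jan-Mar): 90 days
Weekday index = (6 + 90) mod 7 = 5

Saturday


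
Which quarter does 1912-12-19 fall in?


Month: December (month 12)
Q1: Jan-Mar, Q2: Apr-Jun, Q3: Jul-Sep, Q4: Oct-Dec

Q4


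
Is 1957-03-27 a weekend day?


Anchor: Jan 1, 1957. With p = 1957 - 1 = 1956: (p + p//4 - p//100 + p//400) mod 7 = (1956 + 489 - 19 + 4) mod 7 = 2430 mod 7 = 1 -> Tuesday (Mon=0 ... Sun=6)
Day of year: 86; offset = 85
Weekday index = (1 + 85) mod 7 = 2 -> Wednesday
Weekend days: Saturday, Sunday

No


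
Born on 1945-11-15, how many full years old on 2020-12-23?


Birth: 1945-11-15
Reference: 2020-12-23
Year difference: 2020 - 1945 = 75

75 years old


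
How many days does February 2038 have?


February 2038 (leap year: no)

28 days


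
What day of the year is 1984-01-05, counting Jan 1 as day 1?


Date: January 5, 1984
No months before January
Plus 5 days in January

Day of year: 5


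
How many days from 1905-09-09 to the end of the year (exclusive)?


Day of year: 252 of 365
Remaining = 365 - 252

113 days


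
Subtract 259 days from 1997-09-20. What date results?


Start: 1997-09-20, subtract 259 days
Back 20 days from September 20 reaches August 31, 1997 -> 239 left
August 1997 has 31 days -> back to July 31, 1997 -> 208 left
July 1997 has 31 days -> back to June 30, 1997 -> 177 left
June 1997 has 30 days -> back to May 31, 1997 -> 147 left
May 1997 has 31 days -> back to April 30, 1997 -> 116 left
April 1997 has 30 days -> back to March 31, 1997 -> 86 left
March 1997 has 31 days -> back to February 28, 1997 -> 55 left
February 1997 has 28 days -> back to January 31, 1997 -> 27 left
January 1997: 31 - 27 = 4 -> lands on January 4

Result: 1997-01-04


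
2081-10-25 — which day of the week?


Date: October 25, 2081
Anchor: Jan 1, 2081. With p = 2081 - 1 = 2080: (p + p//4 - p//100 + p//400) mod 7 = (2080 + 520 - 20 + 5) mod 7 = 2585 mod 7 = 2 -> Wednesday (Mon=0 ... Sun=6)
Days before October (Jan-Sep): 273; offset = 273 + 25 - 1 = 297
Weekday index = (2 + 297) mod 7 = 5

Day of the week: Saturday


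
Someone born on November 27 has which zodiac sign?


Date: November 27
Conventional tropical zodiac dates: Sagittarius from November 22 onward; Capricorn starts December 22
November 27 falls within the Sagittarius range

Sagittarius


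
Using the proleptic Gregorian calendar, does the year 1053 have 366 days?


Gregorian leap year rule: divisible by 4, but not by 100, unless also by 400.
1053 is not divisible by 4 -> not a leap year

No


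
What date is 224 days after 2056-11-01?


Start: 2056-11-01, add 224 days
November 2056 has 30 days: 30 - 1 = 29 days to November 30 -> 195 left
December 2056 has 31 days -> 164 left
January 2057 has 31 days -> 133 left
February 2057 has 28 days -> 105 left
March 2057 has 31 days -> 74 left
April 2057 has 30 days -> 44 left
May 2057 has 31 days -> 13 left
June 2057: 13 <= 30 -> lands on June 13

Result: 2057-06-13


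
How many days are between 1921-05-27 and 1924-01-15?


From 1921-05-27 to 1924-01-15
1921-05-27: days before May = 31 + 28 + 31 + 30 = 120 (1921 is not a leap year); day of year = 120 + 27 = 147
1924-01-15: day of year = 15
Rest of 1921: 365 - 147 = 218
Full years 1922 (365), 1923 (365): 730
Total = 218 + 730 + 15 = 963

963 days


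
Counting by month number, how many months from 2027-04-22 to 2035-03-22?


From April 2027 to March 2035
8 years * 12 = 96 months, minus 1 month = 95

95 months


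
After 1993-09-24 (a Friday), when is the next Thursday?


Current: Friday
Target: Thursday
Days ahead: 6

Next Thursday: 1993-09-30


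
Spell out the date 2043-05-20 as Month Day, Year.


ISO 2043-05-20 parses as year=2043, month=05, day=20
Month 5 -> May

May 20, 2043


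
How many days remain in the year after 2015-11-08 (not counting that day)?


Day of year: 312 of 365
Remaining = 365 - 312

53 days


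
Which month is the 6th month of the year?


Month 6 of 12

June
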